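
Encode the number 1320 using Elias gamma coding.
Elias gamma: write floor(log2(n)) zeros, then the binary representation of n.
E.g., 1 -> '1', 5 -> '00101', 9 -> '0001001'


num_bits = floor(log2(1320)) + 1 = 11
leading_zeros = num_bits - 1 = 10
binary(1320) = 10100101000

Elias gamma(1320) = '0000000000' + '10100101000' = 000000000010100101000 (21 bits)


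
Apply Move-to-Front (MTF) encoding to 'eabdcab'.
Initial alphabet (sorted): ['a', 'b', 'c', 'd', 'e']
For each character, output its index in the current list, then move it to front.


MTF encoding:
'e': index 4 in ['a', 'b', 'c', 'd', 'e'] -> ['e', 'a', 'b', 'c', 'd']
'a': index 1 in ['e', 'a', 'b', 'c', 'd'] -> ['a', 'e', 'b', 'c', 'd']
'b': index 2 in ['a', 'e', 'b', 'c', 'd'] -> ['b', 'a', 'e', 'c', 'd']
'd': index 4 in ['b', 'a', 'e', 'c', 'd'] -> ['d', 'b', 'a', 'e', 'c']
'c': index 4 in ['d', 'b', 'a', 'e', 'c'] -> ['c', 'd', 'b', 'a', 'e']
'a': index 3 in ['c', 'd', 'b', 'a', 'e'] -> ['a', 'c', 'd', 'b', 'e']
'b': index 3 in ['a', 'c', 'd', 'b', 'e'] -> ['b', 'a', 'c', 'd', 'e']


Output: [4, 1, 2, 4, 4, 3, 3]


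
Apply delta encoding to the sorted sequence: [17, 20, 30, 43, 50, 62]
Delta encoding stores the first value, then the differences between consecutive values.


First value: 17
Deltas:
  20 - 17 = 3
  30 - 20 = 10
  43 - 30 = 13
  50 - 43 = 7
  62 - 50 = 12


Delta encoded: [17, 3, 10, 13, 7, 12]


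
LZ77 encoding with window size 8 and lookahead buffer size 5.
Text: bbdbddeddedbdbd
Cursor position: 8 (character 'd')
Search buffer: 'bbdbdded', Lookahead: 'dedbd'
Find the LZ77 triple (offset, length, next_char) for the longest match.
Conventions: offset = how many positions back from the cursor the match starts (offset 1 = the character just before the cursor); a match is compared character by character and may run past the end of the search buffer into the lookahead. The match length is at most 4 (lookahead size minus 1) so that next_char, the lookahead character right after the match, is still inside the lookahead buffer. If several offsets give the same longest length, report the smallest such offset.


Try each offset into the search buffer:
  offset=1 (pos 7, char 'd'): match length 1
  offset=2 (pos 6, char 'e'): match length 0
  offset=3 (pos 5, char 'd'): match length 3
  offset=4 (pos 4, char 'd'): match length 1
  offset=5 (pos 3, char 'b'): match length 0
  offset=6 (pos 2, char 'd'): match length 1
  offset=7 (pos 1, char 'b'): match length 0
  offset=8 (pos 0, char 'b'): match length 0
Longest match has length 3 at offset 3.
next_char = character at position 8 + 3 = 11 -> 'b'

Best match: offset=3, length=3 (matching 'ded' starting at position 5)
LZ77 triple: (3, 3, 'b')


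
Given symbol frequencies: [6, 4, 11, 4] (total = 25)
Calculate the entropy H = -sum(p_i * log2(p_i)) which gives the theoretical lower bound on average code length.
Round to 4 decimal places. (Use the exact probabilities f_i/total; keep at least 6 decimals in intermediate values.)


Per-symbol terms -p_i * log2(p_i) with p_i = f_i/25:
  p = 6/25 = 0.240000: log2(p) = -2.058894, -p*log2(p) = 0.494134
  p = 4/25 = 0.160000: log2(p) = -2.643856, -p*log2(p) = 0.423017
  p = 11/25 = 0.440000: log2(p) = -1.184425, -p*log2(p) = 0.521147
  p = 4/25 = 0.160000: log2(p) = -2.643856, -p*log2(p) = 0.423017
H = 0.494134 + 0.423017 + 0.521147 + 0.423017 = 1.861315

H = 1.8613 bits/symbol


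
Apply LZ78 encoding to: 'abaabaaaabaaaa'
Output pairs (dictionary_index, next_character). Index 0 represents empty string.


LZ78 encoding steps:
Dictionary: {0: ''}
Step 1: w='' (idx 0), next='a' -> output (0, 'a'), add 'a' as idx 1
Step 2: w='' (idx 0), next='b' -> output (0, 'b'), add 'b' as idx 2
Step 3: w='a' (idx 1), next='a' -> output (1, 'a'), add 'aa' as idx 3
Step 4: w='b' (idx 2), next='a' -> output (2, 'a'), add 'ba' as idx 4
Step 5: w='aa' (idx 3), next='a' -> output (3, 'a'), add 'aaa' as idx 5
Step 6: w='ba' (idx 4), next='a' -> output (4, 'a'), add 'baa' as idx 6
Step 7: w='aa' (idx 3), end of input -> output (3, '')


Encoded: [(0, 'a'), (0, 'b'), (1, 'a'), (2, 'a'), (3, 'a'), (4, 'a'), (3, '')]


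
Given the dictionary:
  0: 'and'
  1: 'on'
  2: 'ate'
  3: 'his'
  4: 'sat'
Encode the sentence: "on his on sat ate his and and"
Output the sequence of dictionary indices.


Look up each word in the dictionary:
  'on' -> 1
  'his' -> 3
  'on' -> 1
  'sat' -> 4
  'ate' -> 2
  'his' -> 3
  'and' -> 0
  'and' -> 0

Encoded: [1, 3, 1, 4, 2, 3, 0, 0]


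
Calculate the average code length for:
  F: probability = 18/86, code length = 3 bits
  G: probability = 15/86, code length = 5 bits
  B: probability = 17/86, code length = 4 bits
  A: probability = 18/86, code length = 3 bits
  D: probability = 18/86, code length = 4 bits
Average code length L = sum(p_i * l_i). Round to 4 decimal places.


Weighted contributions p_i * l_i:
  F: (18/86) * 3 = 54/86
  G: (15/86) * 5 = 75/86
  B: (17/86) * 4 = 68/86
  A: (18/86) * 3 = 54/86
  D: (18/86) * 4 = 72/86
Sum = (54 + 75 + 68 + 54 + 72)/86 = 323/86

L = 323/86 = 3.7558 bits/symbol


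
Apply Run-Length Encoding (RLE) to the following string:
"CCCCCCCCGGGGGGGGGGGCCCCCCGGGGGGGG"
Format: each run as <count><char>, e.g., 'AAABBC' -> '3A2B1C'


Scanning runs left to right:
  i=0: run of 'C' x 8 -> '8C'
  i=8: run of 'G' x 11 -> '11G'
  i=19: run of 'C' x 6 -> '6C'
  i=25: run of 'G' x 8 -> '8G'

RLE = 8C11G6C8G


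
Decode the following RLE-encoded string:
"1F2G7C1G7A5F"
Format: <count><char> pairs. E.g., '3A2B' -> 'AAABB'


Expanding each <count><char> pair:
  1F -> 'F'
  2G -> 'GG'
  7C -> 'CCCCCCC'
  1G -> 'G'
  7A -> 'AAAAAAA'
  5F -> 'FFFFF'

Decoded = FGGCCCCCCCGAAAAAAAFFFFF


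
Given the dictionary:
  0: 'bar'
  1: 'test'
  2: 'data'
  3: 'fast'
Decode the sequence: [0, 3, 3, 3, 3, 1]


Look up each index in the dictionary:
  0 -> 'bar'
  3 -> 'fast'
  3 -> 'fast'
  3 -> 'fast'
  3 -> 'fast'
  1 -> 'test'

Decoded: "bar fast fast fast fast test"


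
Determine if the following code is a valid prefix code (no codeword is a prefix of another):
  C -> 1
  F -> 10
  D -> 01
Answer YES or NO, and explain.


Checking each pair (does one codeword prefix another?):
  C='1' vs F='10': prefix -- VIOLATION

NO -- this is NOT a valid prefix code. C (1) is a prefix of F (10).


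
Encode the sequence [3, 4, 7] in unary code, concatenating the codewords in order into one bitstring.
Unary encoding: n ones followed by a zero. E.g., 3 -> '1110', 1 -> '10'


Encode each number as n ones followed by a terminating 0:
  3 -> 1110 (4 bits)
  4 -> 11110 (5 bits)
  7 -> 11111110 (8 bits)
Total length = 4 + 5 + 8 = 17 bits.

Unary([3, 4, 7]) = 11101111011111110 (17 bits)


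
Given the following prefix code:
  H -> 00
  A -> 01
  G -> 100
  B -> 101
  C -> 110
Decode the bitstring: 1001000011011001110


Decoding step by step:
Bits 100 -> G
Bits 100 -> G
Bits 00 -> H
Bits 110 -> C
Bits 110 -> C
Bits 01 -> A
Bits 110 -> C


Decoded message: GGHCCAC


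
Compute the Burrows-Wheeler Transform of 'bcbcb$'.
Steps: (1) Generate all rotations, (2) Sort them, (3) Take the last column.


Rotations (sorted):
  0: $bcbcb -> last char: b
  1: b$bcbc -> last char: c
  2: bcb$bc -> last char: c
  3: bcbcb$ -> last char: $
  4: cb$bcb -> last char: b
  5: cbcb$b -> last char: b


BWT = bcc$bb


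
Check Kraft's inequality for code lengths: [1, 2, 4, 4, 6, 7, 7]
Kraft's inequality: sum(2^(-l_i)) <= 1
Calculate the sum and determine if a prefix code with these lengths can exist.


Sum = 2^(-1) + 2^(-2) + 2^(-4) + 2^(-4) + 2^(-6) + 2^(-7) + 2^(-7)
    = 0.5 + 0.25 + 0.0625 + 0.0625 + 0.015625 + 0.0078125 + 0.0078125
    = 116/128 = 0.90625
Since 0.90625 <= 1, Kraft's inequality IS satisfied.
A prefix code with these lengths CAN exist.

Kraft sum = 0.90625. Satisfied.


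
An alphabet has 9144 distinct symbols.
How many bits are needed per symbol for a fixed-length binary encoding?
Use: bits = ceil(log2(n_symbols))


log2(9144) = 13.1586
Bracket: 2^13 = 8192 < 9144 <= 2^14 = 16384
So ceil(log2(9144)) = 14

bits = ceil(log2(9144)) = ceil(13.1586) = 14 bits


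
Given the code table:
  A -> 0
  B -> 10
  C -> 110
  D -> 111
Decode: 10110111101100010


Decoding:
10 -> B
110 -> C
111 -> D
10 -> B
110 -> C
0 -> A
0 -> A
10 -> B


Result: BCDBCAAB


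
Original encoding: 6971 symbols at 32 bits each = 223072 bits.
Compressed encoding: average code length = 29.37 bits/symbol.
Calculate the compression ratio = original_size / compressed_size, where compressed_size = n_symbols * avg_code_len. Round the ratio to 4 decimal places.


original_size = n_symbols * orig_bits = 6971 * 32 = 223072 bits
compressed_size = n_symbols * avg_code_len = 6971 * 29.37 = 204738.27 bits
ratio = original_size / compressed_size = 223072 / 204738.27 = 1.0895

Compression ratio = 1.0895


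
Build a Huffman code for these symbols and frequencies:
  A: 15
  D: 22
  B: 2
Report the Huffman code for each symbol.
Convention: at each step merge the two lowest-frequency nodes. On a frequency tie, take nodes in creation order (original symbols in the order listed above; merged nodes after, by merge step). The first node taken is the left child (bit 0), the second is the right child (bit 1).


Huffman tree construction:
Step 1: Merge B(2) + A(15) = 17
Step 2: Merge (B+A)(17) + D(22) = 39
Read each symbol's code off the tree from the root (left child = 0, right child = 1).

Codes:
  A: 01 (length 2)
  D: 1 (length 1)
  B: 00 (length 2)
Average code length: 56/39 = 1.4359 bits/symbol


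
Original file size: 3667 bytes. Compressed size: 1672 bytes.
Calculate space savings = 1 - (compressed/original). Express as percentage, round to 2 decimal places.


ratio = compressed/original = 1672/3667 = 0.455959
savings = 1 - ratio = 1 - 0.455959 = 0.544041
as a percentage: 0.544041 * 100 = 54.4%

Space savings = 1 - 1672/3667 = 54.4%


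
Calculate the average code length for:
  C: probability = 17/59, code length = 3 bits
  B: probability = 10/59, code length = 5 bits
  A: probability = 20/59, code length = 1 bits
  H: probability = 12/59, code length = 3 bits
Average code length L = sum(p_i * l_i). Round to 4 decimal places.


Weighted contributions p_i * l_i:
  C: (17/59) * 3 = 51/59
  B: (10/59) * 5 = 50/59
  A: (20/59) * 1 = 20/59
  H: (12/59) * 3 = 36/59
Sum = (51 + 50 + 20 + 36)/59 = 157/59

L = 157/59 = 2.6610 bits/symbol


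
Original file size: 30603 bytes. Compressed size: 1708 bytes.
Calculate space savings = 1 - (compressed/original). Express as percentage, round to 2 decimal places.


ratio = compressed/original = 1708/30603 = 0.055812
savings = 1 - ratio = 1 - 0.055812 = 0.944188
as a percentage: 0.944188 * 100 = 94.42%

Space savings = 1 - 1708/30603 = 94.42%


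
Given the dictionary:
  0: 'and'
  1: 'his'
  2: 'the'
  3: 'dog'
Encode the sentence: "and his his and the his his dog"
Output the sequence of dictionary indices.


Look up each word in the dictionary:
  'and' -> 0
  'his' -> 1
  'his' -> 1
  'and' -> 0
  'the' -> 2
  'his' -> 1
  'his' -> 1
  'dog' -> 3

Encoded: [0, 1, 1, 0, 2, 1, 1, 3]


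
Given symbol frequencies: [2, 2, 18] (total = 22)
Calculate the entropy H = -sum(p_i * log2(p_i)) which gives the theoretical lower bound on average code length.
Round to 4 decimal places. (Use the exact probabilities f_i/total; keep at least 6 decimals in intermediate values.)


Per-symbol terms -p_i * log2(p_i) with p_i = f_i/22:
  p = 2/22 = 0.090909: log2(p) = -3.459432, -p*log2(p) = 0.314494
  p = 2/22 = 0.090909: log2(p) = -3.459432, -p*log2(p) = 0.314494
  p = 18/22 = 0.818182: log2(p) = -0.289507, -p*log2(p) = 0.236869
H = 0.314494 + 0.314494 + 0.236869 = 0.865857

H = 0.8659 bits/symbol


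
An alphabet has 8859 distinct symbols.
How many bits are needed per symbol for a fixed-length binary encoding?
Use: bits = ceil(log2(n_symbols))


log2(8859) = 13.1129
Bracket: 2^13 = 8192 < 8859 <= 2^14 = 16384
So ceil(log2(8859)) = 14

bits = ceil(log2(8859)) = ceil(13.1129) = 14 bits


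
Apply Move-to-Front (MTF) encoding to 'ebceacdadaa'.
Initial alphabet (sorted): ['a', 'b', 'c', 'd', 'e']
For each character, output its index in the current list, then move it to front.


MTF encoding:
'e': index 4 in ['a', 'b', 'c', 'd', 'e'] -> ['e', 'a', 'b', 'c', 'd']
'b': index 2 in ['e', 'a', 'b', 'c', 'd'] -> ['b', 'e', 'a', 'c', 'd']
'c': index 3 in ['b', 'e', 'a', 'c', 'd'] -> ['c', 'b', 'e', 'a', 'd']
'e': index 2 in ['c', 'b', 'e', 'a', 'd'] -> ['e', 'c', 'b', 'a', 'd']
'a': index 3 in ['e', 'c', 'b', 'a', 'd'] -> ['a', 'e', 'c', 'b', 'd']
'c': index 2 in ['a', 'e', 'c', 'b', 'd'] -> ['c', 'a', 'e', 'b', 'd']
'd': index 4 in ['c', 'a', 'e', 'b', 'd'] -> ['d', 'c', 'a', 'e', 'b']
'a': index 2 in ['d', 'c', 'a', 'e', 'b'] -> ['a', 'd', 'c', 'e', 'b']
'd': index 1 in ['a', 'd', 'c', 'e', 'b'] -> ['d', 'a', 'c', 'e', 'b']
'a': index 1 in ['d', 'a', 'c', 'e', 'b'] -> ['a', 'd', 'c', 'e', 'b']
'a': index 0 in ['a', 'd', 'c', 'e', 'b'] -> ['a', 'd', 'c', 'e', 'b']


Output: [4, 2, 3, 2, 3, 2, 4, 2, 1, 1, 0]


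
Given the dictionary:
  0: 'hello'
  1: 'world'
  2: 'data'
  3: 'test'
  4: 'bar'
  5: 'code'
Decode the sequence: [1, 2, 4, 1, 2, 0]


Look up each index in the dictionary:
  1 -> 'world'
  2 -> 'data'
  4 -> 'bar'
  1 -> 'world'
  2 -> 'data'
  0 -> 'hello'

Decoded: "world data bar world data hello"


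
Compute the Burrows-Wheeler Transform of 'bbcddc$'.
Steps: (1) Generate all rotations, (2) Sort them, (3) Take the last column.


Rotations (sorted):
  0: $bbcddc -> last char: c
  1: bbcddc$ -> last char: $
  2: bcddc$b -> last char: b
  3: c$bbcdd -> last char: d
  4: cddc$bb -> last char: b
  5: dc$bbcd -> last char: d
  6: ddc$bbc -> last char: c


BWT = c$bdbdc


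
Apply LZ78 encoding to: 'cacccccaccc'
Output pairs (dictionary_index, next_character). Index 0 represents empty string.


LZ78 encoding steps:
Dictionary: {0: ''}
Step 1: w='' (idx 0), next='c' -> output (0, 'c'), add 'c' as idx 1
Step 2: w='' (idx 0), next='a' -> output (0, 'a'), add 'a' as idx 2
Step 3: w='c' (idx 1), next='c' -> output (1, 'c'), add 'cc' as idx 3
Step 4: w='cc' (idx 3), next='c' -> output (3, 'c'), add 'ccc' as idx 4
Step 5: w='a' (idx 2), next='c' -> output (2, 'c'), add 'ac' as idx 5
Step 6: w='cc' (idx 3), end of input -> output (3, '')


Encoded: [(0, 'c'), (0, 'a'), (1, 'c'), (3, 'c'), (2, 'c'), (3, '')]


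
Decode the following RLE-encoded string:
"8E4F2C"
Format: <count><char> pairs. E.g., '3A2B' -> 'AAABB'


Expanding each <count><char> pair:
  8E -> 'EEEEEEEE'
  4F -> 'FFFF'
  2C -> 'CC'

Decoded = EEEEEEEEFFFFCC


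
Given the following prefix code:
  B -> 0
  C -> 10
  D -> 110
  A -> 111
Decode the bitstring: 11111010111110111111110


Decoding step by step:
Bits 111 -> A
Bits 110 -> D
Bits 10 -> C
Bits 111 -> A
Bits 110 -> D
Bits 111 -> A
Bits 111 -> A
Bits 110 -> D


Decoded message: ADCADAAD


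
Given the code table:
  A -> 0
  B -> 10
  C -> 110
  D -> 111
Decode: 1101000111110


Decoding:
110 -> C
10 -> B
0 -> A
0 -> A
111 -> D
110 -> C


Result: CBAADC


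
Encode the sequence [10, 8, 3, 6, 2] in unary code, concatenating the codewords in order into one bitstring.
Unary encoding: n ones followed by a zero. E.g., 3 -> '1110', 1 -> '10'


Encode each number as n ones followed by a terminating 0:
  10 -> 11111111110 (11 bits)
  8 -> 111111110 (9 bits)
  3 -> 1110 (4 bits)
  6 -> 1111110 (7 bits)
  2 -> 110 (3 bits)
Total length = 11 + 9 + 4 + 7 + 3 = 34 bits.

Unary([10, 8, 3, 6, 2]) = 1111111111011111111011101111110110 (34 bits)


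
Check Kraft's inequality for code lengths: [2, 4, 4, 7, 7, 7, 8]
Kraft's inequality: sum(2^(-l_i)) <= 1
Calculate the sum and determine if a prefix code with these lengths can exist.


Sum = 2^(-2) + 2^(-4) + 2^(-4) + 2^(-7) + 2^(-7) + 2^(-7) + 2^(-8)
    = 0.25 + 0.0625 + 0.0625 + 0.0078125 + 0.0078125 + 0.0078125 + 0.00390625
    = 103/256 = 0.40234375
Since 0.40234375 <= 1, Kraft's inequality IS satisfied.
A prefix code with these lengths CAN exist.

Kraft sum = 0.40234375. Satisfied.


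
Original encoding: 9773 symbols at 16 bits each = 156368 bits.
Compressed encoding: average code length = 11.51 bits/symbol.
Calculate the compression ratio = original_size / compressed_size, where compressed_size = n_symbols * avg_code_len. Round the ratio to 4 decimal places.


original_size = n_symbols * orig_bits = 9773 * 16 = 156368 bits
compressed_size = n_symbols * avg_code_len = 9773 * 11.51 = 112487.23 bits
ratio = original_size / compressed_size = 156368 / 112487.23 = 1.3901

Compression ratio = 1.3901


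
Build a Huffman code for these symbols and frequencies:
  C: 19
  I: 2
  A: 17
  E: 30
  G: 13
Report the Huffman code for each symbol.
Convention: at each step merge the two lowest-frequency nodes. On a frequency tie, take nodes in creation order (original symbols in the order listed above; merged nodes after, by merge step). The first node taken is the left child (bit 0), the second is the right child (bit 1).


Huffman tree construction:
Step 1: Merge I(2) + G(13) = 15
Step 2: Merge (I+G)(15) + A(17) = 32
Step 3: Merge C(19) + E(30) = 49
Step 4: Merge ((I+G)+A)(32) + (C+E)(49) = 81
Read each symbol's code off the tree from the root (left child = 0, right child = 1).

Codes:
  C: 10 (length 2)
  I: 000 (length 3)
  A: 01 (length 2)
  E: 11 (length 2)
  G: 001 (length 3)
Average code length: 177/81 = 2.1852 bits/symbol


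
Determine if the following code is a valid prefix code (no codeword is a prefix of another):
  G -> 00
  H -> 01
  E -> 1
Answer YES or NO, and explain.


Checking each pair (does one codeword prefix another?):
  G='00' vs H='01': no prefix
  G='00' vs E='1': no prefix
  H='01' vs G='00': no prefix
  H='01' vs E='1': no prefix
  E='1' vs G='00': no prefix
  E='1' vs H='01': no prefix
No violation found over all pairs.

YES -- this is a valid prefix code. No codeword is a prefix of any other codeword.


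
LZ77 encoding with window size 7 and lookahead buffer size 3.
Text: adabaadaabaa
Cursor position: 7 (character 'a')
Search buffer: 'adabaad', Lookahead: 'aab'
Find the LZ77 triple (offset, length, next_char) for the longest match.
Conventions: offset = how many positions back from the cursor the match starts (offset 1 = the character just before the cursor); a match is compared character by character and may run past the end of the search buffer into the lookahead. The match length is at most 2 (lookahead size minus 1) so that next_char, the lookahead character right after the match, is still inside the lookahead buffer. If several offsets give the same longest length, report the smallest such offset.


Try each offset into the search buffer:
  offset=1 (pos 6, char 'd'): match length 0
  offset=2 (pos 5, char 'a'): match length 1
  offset=3 (pos 4, char 'a'): match length 2
  offset=4 (pos 3, char 'b'): match length 0
  offset=5 (pos 2, char 'a'): match length 1
  offset=6 (pos 1, char 'd'): match length 0
  offset=7 (pos 0, char 'a'): match length 1
Longest match has length 2 at offset 3.
next_char = character at position 7 + 2 = 9 -> 'b'

Best match: offset=3, length=2 (matching 'aa' starting at position 4)
LZ77 triple: (3, 2, 'b')


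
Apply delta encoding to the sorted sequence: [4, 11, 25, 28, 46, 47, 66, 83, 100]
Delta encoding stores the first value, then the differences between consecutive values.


First value: 4
Deltas:
  11 - 4 = 7
  25 - 11 = 14
  28 - 25 = 3
  46 - 28 = 18
  47 - 46 = 1
  66 - 47 = 19
  83 - 66 = 17
  100 - 83 = 17


Delta encoded: [4, 7, 14, 3, 18, 1, 19, 17, 17]


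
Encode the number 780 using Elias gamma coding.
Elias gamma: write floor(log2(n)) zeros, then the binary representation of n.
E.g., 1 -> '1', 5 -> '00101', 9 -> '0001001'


num_bits = floor(log2(780)) + 1 = 10
leading_zeros = num_bits - 1 = 9
binary(780) = 1100001100

Elias gamma(780) = '000000000' + '1100001100' = 0000000001100001100 (19 bits)


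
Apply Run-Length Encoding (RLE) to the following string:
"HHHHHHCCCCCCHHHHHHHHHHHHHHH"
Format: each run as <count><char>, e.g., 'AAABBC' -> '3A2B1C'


Scanning runs left to right:
  i=0: run of 'H' x 6 -> '6H'
  i=6: run of 'C' x 6 -> '6C'
  i=12: run of 'H' x 15 -> '15H'

RLE = 6H6C15H


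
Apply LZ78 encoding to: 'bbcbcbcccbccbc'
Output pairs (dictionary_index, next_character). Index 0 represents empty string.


LZ78 encoding steps:
Dictionary: {0: ''}
Step 1: w='' (idx 0), next='b' -> output (0, 'b'), add 'b' as idx 1
Step 2: w='b' (idx 1), next='c' -> output (1, 'c'), add 'bc' as idx 2
Step 3: w='bc' (idx 2), next='b' -> output (2, 'b'), add 'bcb' as idx 3
Step 4: w='' (idx 0), next='c' -> output (0, 'c'), add 'c' as idx 4
Step 5: w='c' (idx 4), next='c' -> output (4, 'c'), add 'cc' as idx 5
Step 6: w='bc' (idx 2), next='c' -> output (2, 'c'), add 'bcc' as idx 6
Step 7: w='bc' (idx 2), end of input -> output (2, '')


Encoded: [(0, 'b'), (1, 'c'), (2, 'b'), (0, 'c'), (4, 'c'), (2, 'c'), (2, '')]


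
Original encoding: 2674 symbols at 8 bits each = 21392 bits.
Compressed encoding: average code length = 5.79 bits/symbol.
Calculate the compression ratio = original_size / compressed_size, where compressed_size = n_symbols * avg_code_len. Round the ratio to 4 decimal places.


original_size = n_symbols * orig_bits = 2674 * 8 = 21392 bits
compressed_size = n_symbols * avg_code_len = 2674 * 5.79 = 15482.46 bits
ratio = original_size / compressed_size = 21392 / 15482.46 = 1.3817

Compression ratio = 1.3817


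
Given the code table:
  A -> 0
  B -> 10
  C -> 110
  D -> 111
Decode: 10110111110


Decoding:
10 -> B
110 -> C
111 -> D
110 -> C


Result: BCDC


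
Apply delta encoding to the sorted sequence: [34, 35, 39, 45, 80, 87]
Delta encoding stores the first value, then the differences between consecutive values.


First value: 34
Deltas:
  35 - 34 = 1
  39 - 35 = 4
  45 - 39 = 6
  80 - 45 = 35
  87 - 80 = 7


Delta encoded: [34, 1, 4, 6, 35, 7]


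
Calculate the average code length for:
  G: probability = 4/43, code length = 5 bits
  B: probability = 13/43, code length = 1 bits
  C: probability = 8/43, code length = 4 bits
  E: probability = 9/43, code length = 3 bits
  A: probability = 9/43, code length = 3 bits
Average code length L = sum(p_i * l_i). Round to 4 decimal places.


Weighted contributions p_i * l_i:
  G: (4/43) * 5 = 20/43
  B: (13/43) * 1 = 13/43
  C: (8/43) * 4 = 32/43
  E: (9/43) * 3 = 27/43
  A: (9/43) * 3 = 27/43
Sum = (20 + 13 + 32 + 27 + 27)/43 = 119/43

L = 119/43 = 2.7674 bits/symbol


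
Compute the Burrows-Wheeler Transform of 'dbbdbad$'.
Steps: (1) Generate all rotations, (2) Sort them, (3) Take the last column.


Rotations (sorted):
  0: $dbbdbad -> last char: d
  1: ad$dbbdb -> last char: b
  2: bad$dbbd -> last char: d
  3: bbdbad$d -> last char: d
  4: bdbad$db -> last char: b
  5: d$dbbdba -> last char: a
  6: dbad$dbb -> last char: b
  7: dbbdbad$ -> last char: $


BWT = dbddbab$


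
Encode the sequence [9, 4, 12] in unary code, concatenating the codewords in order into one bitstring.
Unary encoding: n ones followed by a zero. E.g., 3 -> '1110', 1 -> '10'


Encode each number as n ones followed by a terminating 0:
  9 -> 1111111110 (10 bits)
  4 -> 11110 (5 bits)
  12 -> 1111111111110 (13 bits)
Total length = 10 + 5 + 13 = 28 bits.

Unary([9, 4, 12]) = 1111111110111101111111111110 (28 bits)


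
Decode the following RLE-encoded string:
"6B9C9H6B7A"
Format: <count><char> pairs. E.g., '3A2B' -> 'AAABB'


Expanding each <count><char> pair:
  6B -> 'BBBBBB'
  9C -> 'CCCCCCCCC'
  9H -> 'HHHHHHHHH'
  6B -> 'BBBBBB'
  7A -> 'AAAAAAA'

Decoded = BBBBBBCCCCCCCCCHHHHHHHHHBBBBBBAAAAAAA


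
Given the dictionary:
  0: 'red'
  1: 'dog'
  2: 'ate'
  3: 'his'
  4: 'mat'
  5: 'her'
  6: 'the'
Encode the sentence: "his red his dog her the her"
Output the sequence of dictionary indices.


Look up each word in the dictionary:
  'his' -> 3
  'red' -> 0
  'his' -> 3
  'dog' -> 1
  'her' -> 5
  'the' -> 6
  'her' -> 5

Encoded: [3, 0, 3, 1, 5, 6, 5]


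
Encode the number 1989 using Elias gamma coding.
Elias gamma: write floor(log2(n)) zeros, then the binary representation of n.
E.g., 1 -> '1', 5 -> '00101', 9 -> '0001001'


num_bits = floor(log2(1989)) + 1 = 11
leading_zeros = num_bits - 1 = 10
binary(1989) = 11111000101

Elias gamma(1989) = '0000000000' + '11111000101' = 000000000011111000101 (21 bits)


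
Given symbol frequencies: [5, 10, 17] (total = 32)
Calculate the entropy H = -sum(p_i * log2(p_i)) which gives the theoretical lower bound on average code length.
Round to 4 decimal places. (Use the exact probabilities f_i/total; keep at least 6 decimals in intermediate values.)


Per-symbol terms -p_i * log2(p_i) with p_i = f_i/32:
  p = 5/32 = 0.156250: log2(p) = -2.678072, -p*log2(p) = 0.418449
  p = 10/32 = 0.312500: log2(p) = -1.678072, -p*log2(p) = 0.524397
  p = 17/32 = 0.531250: log2(p) = -0.912537, -p*log2(p) = 0.484785
H = 0.418449 + 0.524397 + 0.484785 = 1.427631

H = 1.4276 bits/symbol


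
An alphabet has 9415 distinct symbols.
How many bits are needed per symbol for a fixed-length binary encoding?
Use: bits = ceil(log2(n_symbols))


log2(9415) = 13.2007
Bracket: 2^13 = 8192 < 9415 <= 2^14 = 16384
So ceil(log2(9415)) = 14

bits = ceil(log2(9415)) = ceil(13.2007) = 14 bits


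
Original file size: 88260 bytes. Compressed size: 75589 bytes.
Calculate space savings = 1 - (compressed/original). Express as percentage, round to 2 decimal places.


ratio = compressed/original = 75589/88260 = 0.856436
savings = 1 - ratio = 1 - 0.856436 = 0.143564
as a percentage: 0.143564 * 100 = 14.36%

Space savings = 1 - 75589/88260 = 14.36%


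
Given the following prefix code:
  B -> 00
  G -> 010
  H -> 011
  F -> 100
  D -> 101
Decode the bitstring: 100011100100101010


Decoding step by step:
Bits 100 -> F
Bits 011 -> H
Bits 100 -> F
Bits 100 -> F
Bits 101 -> D
Bits 010 -> G


Decoded message: FHFFDG


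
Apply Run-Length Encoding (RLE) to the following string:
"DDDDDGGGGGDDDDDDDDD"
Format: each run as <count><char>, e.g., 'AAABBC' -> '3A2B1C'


Scanning runs left to right:
  i=0: run of 'D' x 5 -> '5D'
  i=5: run of 'G' x 5 -> '5G'
  i=10: run of 'D' x 9 -> '9D'

RLE = 5D5G9D


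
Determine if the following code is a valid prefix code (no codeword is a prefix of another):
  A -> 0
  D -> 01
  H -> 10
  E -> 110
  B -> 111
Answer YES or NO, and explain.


Checking each pair (does one codeword prefix another?):
  A='0' vs D='01': prefix -- VIOLATION

NO -- this is NOT a valid prefix code. A (0) is a prefix of D (01).


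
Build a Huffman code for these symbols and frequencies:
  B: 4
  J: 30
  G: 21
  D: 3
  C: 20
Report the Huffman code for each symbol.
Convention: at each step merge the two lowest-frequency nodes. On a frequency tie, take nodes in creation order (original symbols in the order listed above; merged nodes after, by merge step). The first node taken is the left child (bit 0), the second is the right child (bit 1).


Huffman tree construction:
Step 1: Merge D(3) + B(4) = 7
Step 2: Merge (D+B)(7) + C(20) = 27
Step 3: Merge G(21) + ((D+B)+C)(27) = 48
Step 4: Merge J(30) + (G+((D+B)+C))(48) = 78
Read each symbol's code off the tree from the root (left child = 0, right child = 1).

Codes:
  B: 1101 (length 4)
  J: 0 (length 1)
  G: 10 (length 2)
  D: 1100 (length 4)
  C: 111 (length 3)
Average code length: 160/78 = 2.0513 bits/symbol


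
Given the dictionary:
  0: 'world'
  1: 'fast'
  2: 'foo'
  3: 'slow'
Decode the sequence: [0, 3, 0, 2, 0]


Look up each index in the dictionary:
  0 -> 'world'
  3 -> 'slow'
  0 -> 'world'
  2 -> 'foo'
  0 -> 'world'

Decoded: "world slow world foo world"


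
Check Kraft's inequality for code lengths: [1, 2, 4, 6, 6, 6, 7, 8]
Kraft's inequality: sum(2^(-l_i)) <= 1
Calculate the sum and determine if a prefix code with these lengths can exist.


Sum = 2^(-1) + 2^(-2) + 2^(-4) + 2^(-6) + 2^(-6) + 2^(-6) + 2^(-7) + 2^(-8)
    = 0.5 + 0.25 + 0.0625 + 0.015625 + 0.015625 + 0.015625 + 0.0078125 + 0.00390625
    = 223/256 = 0.87109375
Since 0.87109375 <= 1, Kraft's inequality IS satisfied.
A prefix code with these lengths CAN exist.

Kraft sum = 0.87109375. Satisfied.


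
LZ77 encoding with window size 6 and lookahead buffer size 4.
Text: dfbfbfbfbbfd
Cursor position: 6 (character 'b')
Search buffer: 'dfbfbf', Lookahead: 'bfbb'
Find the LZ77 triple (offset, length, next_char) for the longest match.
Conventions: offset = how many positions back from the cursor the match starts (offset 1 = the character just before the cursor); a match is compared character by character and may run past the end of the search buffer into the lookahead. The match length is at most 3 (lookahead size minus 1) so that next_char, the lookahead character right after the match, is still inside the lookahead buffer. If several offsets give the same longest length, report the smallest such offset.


Try each offset into the search buffer:
  offset=1 (pos 5, char 'f'): match length 0
  offset=2 (pos 4, char 'b'): match length 3
  offset=3 (pos 3, char 'f'): match length 0
  offset=4 (pos 2, char 'b'): match length 3
  offset=5 (pos 1, char 'f'): match length 0
  offset=6 (pos 0, char 'd'): match length 0
Longest match has length 3, found at offsets 2, 4; take the smallest, offset 2.
next_char = character at position 6 + 3 = 9 -> 'b'

Best match: offset=2, length=3 (matching 'bfb' starting at position 4)
LZ77 triple: (2, 3, 'b')


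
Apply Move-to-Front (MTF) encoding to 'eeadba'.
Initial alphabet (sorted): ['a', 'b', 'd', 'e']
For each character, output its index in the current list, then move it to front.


MTF encoding:
'e': index 3 in ['a', 'b', 'd', 'e'] -> ['e', 'a', 'b', 'd']
'e': index 0 in ['e', 'a', 'b', 'd'] -> ['e', 'a', 'b', 'd']
'a': index 1 in ['e', 'a', 'b', 'd'] -> ['a', 'e', 'b', 'd']
'd': index 3 in ['a', 'e', 'b', 'd'] -> ['d', 'a', 'e', 'b']
'b': index 3 in ['d', 'a', 'e', 'b'] -> ['b', 'd', 'a', 'e']
'a': index 2 in ['b', 'd', 'a', 'e'] -> ['a', 'b', 'd', 'e']


Output: [3, 0, 1, 3, 3, 2]


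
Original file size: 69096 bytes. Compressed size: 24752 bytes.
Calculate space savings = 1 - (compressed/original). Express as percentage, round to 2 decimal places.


ratio = compressed/original = 24752/69096 = 0.358226
savings = 1 - ratio = 1 - 0.358226 = 0.641774
as a percentage: 0.641774 * 100 = 64.18%

Space savings = 1 - 24752/69096 = 64.18%


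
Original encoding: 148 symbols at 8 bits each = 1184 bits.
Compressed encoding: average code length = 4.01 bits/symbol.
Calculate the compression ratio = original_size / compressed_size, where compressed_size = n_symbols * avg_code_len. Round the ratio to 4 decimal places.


original_size = n_symbols * orig_bits = 148 * 8 = 1184 bits
compressed_size = n_symbols * avg_code_len = 148 * 4.01 = 593.48 bits
ratio = original_size / compressed_size = 1184 / 593.48 = 1.995

Compression ratio = 1.995


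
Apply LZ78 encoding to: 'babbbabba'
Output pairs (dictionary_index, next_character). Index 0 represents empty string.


LZ78 encoding steps:
Dictionary: {0: ''}
Step 1: w='' (idx 0), next='b' -> output (0, 'b'), add 'b' as idx 1
Step 2: w='' (idx 0), next='a' -> output (0, 'a'), add 'a' as idx 2
Step 3: w='b' (idx 1), next='b' -> output (1, 'b'), add 'bb' as idx 3
Step 4: w='b' (idx 1), next='a' -> output (1, 'a'), add 'ba' as idx 4
Step 5: w='bb' (idx 3), next='a' -> output (3, 'a'), add 'bba' as idx 5


Encoded: [(0, 'b'), (0, 'a'), (1, 'b'), (1, 'a'), (3, 'a')]


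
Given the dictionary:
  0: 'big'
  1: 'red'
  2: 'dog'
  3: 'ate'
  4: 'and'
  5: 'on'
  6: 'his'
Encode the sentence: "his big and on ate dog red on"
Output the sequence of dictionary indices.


Look up each word in the dictionary:
  'his' -> 6
  'big' -> 0
  'and' -> 4
  'on' -> 5
  'ate' -> 3
  'dog' -> 2
  'red' -> 1
  'on' -> 5

Encoded: [6, 0, 4, 5, 3, 2, 1, 5]


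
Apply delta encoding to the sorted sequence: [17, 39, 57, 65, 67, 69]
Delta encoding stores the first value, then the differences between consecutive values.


First value: 17
Deltas:
  39 - 17 = 22
  57 - 39 = 18
  65 - 57 = 8
  67 - 65 = 2
  69 - 67 = 2


Delta encoded: [17, 22, 18, 8, 2, 2]


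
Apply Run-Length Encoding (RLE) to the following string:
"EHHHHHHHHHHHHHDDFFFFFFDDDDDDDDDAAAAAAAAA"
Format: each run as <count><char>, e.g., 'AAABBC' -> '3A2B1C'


Scanning runs left to right:
  i=0: run of 'E' x 1 -> '1E'
  i=1: run of 'H' x 13 -> '13H'
  i=14: run of 'D' x 2 -> '2D'
  i=16: run of 'F' x 6 -> '6F'
  i=22: run of 'D' x 9 -> '9D'
  i=31: run of 'A' x 9 -> '9A'

RLE = 1E13H2D6F9D9A


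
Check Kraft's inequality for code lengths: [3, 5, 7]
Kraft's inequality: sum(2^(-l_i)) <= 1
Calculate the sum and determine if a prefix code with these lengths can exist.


Sum = 2^(-3) + 2^(-5) + 2^(-7)
    = 0.125 + 0.03125 + 0.0078125
    = 21/128 = 0.1640625
Since 0.1640625 <= 1, Kraft's inequality IS satisfied.
A prefix code with these lengths CAN exist.

Kraft sum = 0.1640625. Satisfied.


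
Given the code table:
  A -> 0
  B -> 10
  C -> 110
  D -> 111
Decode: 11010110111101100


Decoding:
110 -> C
10 -> B
110 -> C
111 -> D
10 -> B
110 -> C
0 -> A


Result: CBCDBCA


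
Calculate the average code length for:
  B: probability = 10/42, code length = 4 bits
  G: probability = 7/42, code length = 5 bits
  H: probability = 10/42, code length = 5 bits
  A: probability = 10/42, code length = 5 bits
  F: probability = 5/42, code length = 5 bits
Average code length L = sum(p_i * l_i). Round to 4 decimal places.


Weighted contributions p_i * l_i:
  B: (10/42) * 4 = 40/42
  G: (7/42) * 5 = 35/42
  H: (10/42) * 5 = 50/42
  A: (10/42) * 5 = 50/42
  F: (5/42) * 5 = 25/42
Sum = (40 + 35 + 50 + 50 + 25)/42 = 200/42

L = 200/42 = 4.7619 bits/symbol


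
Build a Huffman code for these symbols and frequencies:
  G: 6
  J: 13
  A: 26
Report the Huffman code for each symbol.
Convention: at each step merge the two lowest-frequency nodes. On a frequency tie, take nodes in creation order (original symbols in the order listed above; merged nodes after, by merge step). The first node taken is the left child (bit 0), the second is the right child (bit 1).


Huffman tree construction:
Step 1: Merge G(6) + J(13) = 19
Step 2: Merge (G+J)(19) + A(26) = 45
Read each symbol's code off the tree from the root (left child = 0, right child = 1).

Codes:
  G: 00 (length 2)
  J: 01 (length 2)
  A: 1 (length 1)
Average code length: 64/45 = 1.4222 bits/symbol


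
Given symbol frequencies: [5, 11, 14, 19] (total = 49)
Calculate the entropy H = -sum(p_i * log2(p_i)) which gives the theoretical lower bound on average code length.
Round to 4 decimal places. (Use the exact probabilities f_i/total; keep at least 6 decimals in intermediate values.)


Per-symbol terms -p_i * log2(p_i) with p_i = f_i/49:
  p = 5/49 = 0.102041: log2(p) = -3.292782, -p*log2(p) = 0.335998
  p = 11/49 = 0.224490: log2(p) = -2.155278, -p*log2(p) = 0.483838
  p = 14/49 = 0.285714: log2(p) = -1.807355, -p*log2(p) = 0.516387
  p = 19/49 = 0.387755: log2(p) = -1.366782, -p*log2(p) = 0.529977
H = 0.335998 + 0.483838 + 0.516387 + 0.529977 = 1.866200

H = 1.8662 bits/symbol


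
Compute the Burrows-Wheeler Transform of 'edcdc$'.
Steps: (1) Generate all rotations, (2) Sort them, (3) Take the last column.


Rotations (sorted):
  0: $edcdc -> last char: c
  1: c$edcd -> last char: d
  2: cdc$ed -> last char: d
  3: dc$edc -> last char: c
  4: dcdc$e -> last char: e
  5: edcdc$ -> last char: $


BWT = cddce$


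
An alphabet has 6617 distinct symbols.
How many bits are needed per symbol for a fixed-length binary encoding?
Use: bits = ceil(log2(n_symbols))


log2(6617) = 12.692
Bracket: 2^12 = 4096 < 6617 <= 2^13 = 8192
So ceil(log2(6617)) = 13

bits = ceil(log2(6617)) = ceil(12.692) = 13 bits


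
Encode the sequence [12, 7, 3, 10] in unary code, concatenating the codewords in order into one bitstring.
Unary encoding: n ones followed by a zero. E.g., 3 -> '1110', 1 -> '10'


Encode each number as n ones followed by a terminating 0:
  12 -> 1111111111110 (13 bits)
  7 -> 11111110 (8 bits)
  3 -> 1110 (4 bits)
  10 -> 11111111110 (11 bits)
Total length = 13 + 8 + 4 + 11 = 36 bits.

Unary([12, 7, 3, 10]) = 111111111111011111110111011111111110 (36 bits)


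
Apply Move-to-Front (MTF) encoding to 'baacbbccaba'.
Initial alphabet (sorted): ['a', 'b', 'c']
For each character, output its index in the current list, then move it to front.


MTF encoding:
'b': index 1 in ['a', 'b', 'c'] -> ['b', 'a', 'c']
'a': index 1 in ['b', 'a', 'c'] -> ['a', 'b', 'c']
'a': index 0 in ['a', 'b', 'c'] -> ['a', 'b', 'c']
'c': index 2 in ['a', 'b', 'c'] -> ['c', 'a', 'b']
'b': index 2 in ['c', 'a', 'b'] -> ['b', 'c', 'a']
'b': index 0 in ['b', 'c', 'a'] -> ['b', 'c', 'a']
'c': index 1 in ['b', 'c', 'a'] -> ['c', 'b', 'a']
'c': index 0 in ['c', 'b', 'a'] -> ['c', 'b', 'a']
'a': index 2 in ['c', 'b', 'a'] -> ['a', 'c', 'b']
'b': index 2 in ['a', 'c', 'b'] -> ['b', 'a', 'c']
'a': index 1 in ['b', 'a', 'c'] -> ['a', 'b', 'c']


Output: [1, 1, 0, 2, 2, 0, 1, 0, 2, 2, 1]


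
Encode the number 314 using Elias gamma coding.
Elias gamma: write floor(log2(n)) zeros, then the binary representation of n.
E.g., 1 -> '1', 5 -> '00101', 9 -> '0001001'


num_bits = floor(log2(314)) + 1 = 9
leading_zeros = num_bits - 1 = 8
binary(314) = 100111010

Elias gamma(314) = '00000000' + '100111010' = 00000000100111010 (17 bits)


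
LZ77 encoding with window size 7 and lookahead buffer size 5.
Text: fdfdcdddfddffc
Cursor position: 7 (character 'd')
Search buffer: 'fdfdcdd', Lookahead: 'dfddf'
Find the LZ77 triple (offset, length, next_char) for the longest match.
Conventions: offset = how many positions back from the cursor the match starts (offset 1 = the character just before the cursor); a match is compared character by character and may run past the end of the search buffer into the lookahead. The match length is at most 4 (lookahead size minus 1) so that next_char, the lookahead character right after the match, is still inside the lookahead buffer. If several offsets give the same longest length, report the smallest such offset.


Try each offset into the search buffer:
  offset=1 (pos 6, char 'd'): match length 1
  offset=2 (pos 5, char 'd'): match length 1
  offset=3 (pos 4, char 'c'): match length 0
  offset=4 (pos 3, char 'd'): match length 1
  offset=5 (pos 2, char 'f'): match length 0
  offset=6 (pos 1, char 'd'): match length 3
  offset=7 (pos 0, char 'f'): match length 0
Longest match has length 3 at offset 6.
next_char = character at position 7 + 3 = 10 -> 'd'

Best match: offset=6, length=3 (matching 'dfd' starting at position 1)
LZ77 triple: (6, 3, 'd')


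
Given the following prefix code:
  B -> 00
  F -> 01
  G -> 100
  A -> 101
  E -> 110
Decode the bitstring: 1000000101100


Decoding step by step:
Bits 100 -> G
Bits 00 -> B
Bits 00 -> B
Bits 101 -> A
Bits 100 -> G


Decoded message: GBBAG


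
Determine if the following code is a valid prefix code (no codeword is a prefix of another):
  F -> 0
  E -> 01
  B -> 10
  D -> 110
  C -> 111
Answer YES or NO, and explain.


Checking each pair (does one codeword prefix another?):
  F='0' vs E='01': prefix -- VIOLATION

NO -- this is NOT a valid prefix code. F (0) is a prefix of E (01).


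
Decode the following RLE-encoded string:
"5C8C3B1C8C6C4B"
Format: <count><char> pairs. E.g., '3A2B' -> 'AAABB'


Expanding each <count><char> pair:
  5C -> 'CCCCC'
  8C -> 'CCCCCCCC'
  3B -> 'BBB'
  1C -> 'C'
  8C -> 'CCCCCCCC'
  6C -> 'CCCCCC'
  4B -> 'BBBB'

Decoded = CCCCCCCCCCCCCBBBCCCCCCCCCCCCCCCBBBB


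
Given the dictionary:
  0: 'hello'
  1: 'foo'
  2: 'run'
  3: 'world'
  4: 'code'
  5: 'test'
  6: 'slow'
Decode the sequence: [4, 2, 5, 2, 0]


Look up each index in the dictionary:
  4 -> 'code'
  2 -> 'run'
  5 -> 'test'
  2 -> 'run'
  0 -> 'hello'

Decoded: "code run test run hello"


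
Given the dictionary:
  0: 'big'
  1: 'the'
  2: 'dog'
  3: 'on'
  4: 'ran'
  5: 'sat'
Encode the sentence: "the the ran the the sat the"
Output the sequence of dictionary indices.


Look up each word in the dictionary:
  'the' -> 1
  'the' -> 1
  'ran' -> 4
  'the' -> 1
  'the' -> 1
  'sat' -> 5
  'the' -> 1

Encoded: [1, 1, 4, 1, 1, 5, 1]
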